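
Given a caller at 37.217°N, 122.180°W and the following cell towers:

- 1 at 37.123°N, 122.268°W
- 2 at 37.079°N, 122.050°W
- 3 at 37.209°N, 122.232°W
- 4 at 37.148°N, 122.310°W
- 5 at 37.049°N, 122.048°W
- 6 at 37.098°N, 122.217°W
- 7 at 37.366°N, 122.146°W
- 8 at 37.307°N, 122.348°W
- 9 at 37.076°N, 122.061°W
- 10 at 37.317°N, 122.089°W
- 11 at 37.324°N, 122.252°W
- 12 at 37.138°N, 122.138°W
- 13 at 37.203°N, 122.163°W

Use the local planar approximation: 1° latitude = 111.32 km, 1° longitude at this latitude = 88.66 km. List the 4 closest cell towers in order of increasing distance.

Distances from 37.217°N, 122.180°W:
1: √((-0.094·111.32)² + (-0.088·88.66)²) = √(109.49697 + 60.87245) = 13.053 km
2: √((-0.138·111.32)² + (0.130·88.66)²) = √(235.99596 + 132.84407) = 19.205 km
3: √((-0.008·111.32)² + (-0.052·88.66)²) = √(0.79310 + 21.25505) = 4.696 km
4: √((-0.069·111.32)² + (-0.130·88.66)²) = √(58.99899 + 132.84407) = 13.851 km
5: √((-0.168·111.32)² + (0.132·88.66)²) = √(349.75583 + 136.96302) = 22.062 km
6: √((-0.119·111.32)² + (-0.037·88.66)²) = √(175.48513 + 10.76116) = 13.647 km
7: √((0.149·111.32)² + (0.034·88.66)²) = √(275.11795 + 9.08685) = 16.858 km
8: √((0.090·111.32)² + (-0.168·88.66)²) = √(100.37635 + 221.85745) = 17.951 km
9: √((-0.141·111.32)² + (0.119·88.66)²) = √(246.36818 + 111.31389) = 18.912 km
10: √((0.100·111.32)² + (0.091·88.66)²) = √(123.92142 + 65.09359) = 13.748 km
11: √((0.107·111.32)² + (-0.072·88.66)²) = √(141.87764 + 40.74933) = 13.514 km
12: √((-0.079·111.32)² + (0.042·88.66)²) = √(77.33936 + 13.86609) = 9.550 km
13: √((-0.014·111.32)² + (0.017·88.66)²) = √(2.42886 + 2.27171) = 2.168 km
Sorted: 13 (2.168 km) < 3 (4.696 km) < 12 (9.550 km) < 1 (13.053 km) < 11 (13.514 km) < 6 (13.647 km) < …

13, 3, 12, 1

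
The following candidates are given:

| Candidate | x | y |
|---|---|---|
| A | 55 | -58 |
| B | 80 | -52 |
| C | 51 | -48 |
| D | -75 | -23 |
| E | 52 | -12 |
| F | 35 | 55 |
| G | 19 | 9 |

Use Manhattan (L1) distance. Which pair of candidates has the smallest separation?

A and C

Pairwise distances:
A–C: 14
A–B: 31
B–C: 33
C–E: 37
A–E: 49
E–G: 54
F–G: 62
B–E: 68
E–F: 84
C–G: 89
A–G: 103
C–F: 119
B–G: 122
D–G: 126
A–F: 133
D–E: 138
C–D: 151
B–F: 152
A–D: 165
B–D: 184
D–F: 188
Closest pair: A–C at 14.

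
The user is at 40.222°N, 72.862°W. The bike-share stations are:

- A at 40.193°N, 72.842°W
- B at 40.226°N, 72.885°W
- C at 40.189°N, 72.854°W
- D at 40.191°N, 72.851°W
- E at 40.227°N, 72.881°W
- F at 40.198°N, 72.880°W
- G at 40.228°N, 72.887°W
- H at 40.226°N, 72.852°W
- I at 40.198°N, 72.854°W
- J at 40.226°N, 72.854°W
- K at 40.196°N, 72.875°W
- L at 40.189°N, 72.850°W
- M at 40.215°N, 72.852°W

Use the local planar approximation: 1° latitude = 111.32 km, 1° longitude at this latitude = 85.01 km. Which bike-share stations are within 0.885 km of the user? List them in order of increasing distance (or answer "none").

J

Distances from 40.222°N, 72.862°W:
A: √((-0.029·111.32)² + (0.020·85.01)²) = √(10.42179 + 2.89068) = 3.649 km
B: √((0.004·111.32)² + (-0.023·85.01)²) = √(0.19827 + 3.82292) = 2.005 km
C: √((-0.033·111.32)² + (0.008·85.01)²) = √(13.49504 + 0.46251) = 3.736 km
D: √((-0.031·111.32)² + (0.011·85.01)²) = √(11.90885 + 0.87443) = 3.575 km
E: √((0.005·111.32)² + (-0.019·85.01)²) = √(0.30980 + 2.60884) = 1.708 km
F: √((-0.024·111.32)² + (-0.018·85.01)²) = √(7.13787 + 2.34145) = 3.079 km
G: √((0.006·111.32)² + (-0.025·85.01)²) = √(0.44612 + 4.51669) = 2.228 km
H: √((0.004·111.32)² + (0.010·85.01)²) = √(0.19827 + 0.72267) = 0.960 km
I: √((-0.024·111.32)² + (0.008·85.01)²) = √(7.13787 + 0.46251) = 2.757 km
J: √((0.004·111.32)² + (0.008·85.01)²) = √(0.19827 + 0.46251) = 0.813 km
K: √((-0.026·111.32)² + (-0.013·85.01)²) = √(8.37709 + 1.22131) = 3.098 km
L: √((-0.033·111.32)² + (0.012·85.01)²) = √(13.49504 + 1.04064) = 3.813 km
M: √((-0.007·111.32)² + (0.010·85.01)²) = √(0.60721 + 0.72267) = 1.153 km
Threshold 0.885 km: J (0.813 km) is within range.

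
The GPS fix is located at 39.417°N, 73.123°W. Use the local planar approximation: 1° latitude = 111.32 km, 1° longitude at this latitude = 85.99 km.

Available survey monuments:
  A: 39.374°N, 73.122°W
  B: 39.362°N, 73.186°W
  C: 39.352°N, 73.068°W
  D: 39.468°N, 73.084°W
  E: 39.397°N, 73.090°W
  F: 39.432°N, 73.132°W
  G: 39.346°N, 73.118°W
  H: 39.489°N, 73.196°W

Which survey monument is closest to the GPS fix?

F

Distances from 39.417°N, 73.123°W:
A: √((-0.043·111.32)² + (0.001·85.99)²) = √(22.91307 + 0.00739) = 4.788 km
B: √((-0.055·111.32)² + (-0.063·85.99)²) = √(37.48623 + 29.34790) = 8.175 km
C: √((-0.065·111.32)² + (0.055·85.99)²) = √(52.35680 + 22.36770) = 8.644 km
D: √((0.051·111.32)² + (0.039·85.99)²) = √(32.23196 + 11.24670) = 6.594 km
E: √((-0.020·111.32)² + (0.033·85.99)²) = √(4.95686 + 8.05237) = 3.607 km
F: √((0.015·111.32)² + (-0.009·85.99)²) = √(2.78823 + 0.59894) = 1.840 km
G: √((-0.071·111.32)² + (0.005·85.99)²) = √(62.46879 + 0.18486) = 7.915 km
H: √((0.072·111.32)² + (-0.073·85.99)²) = √(64.24087 + 39.40412) = 10.181 km
Minimum: F at 1.840 km.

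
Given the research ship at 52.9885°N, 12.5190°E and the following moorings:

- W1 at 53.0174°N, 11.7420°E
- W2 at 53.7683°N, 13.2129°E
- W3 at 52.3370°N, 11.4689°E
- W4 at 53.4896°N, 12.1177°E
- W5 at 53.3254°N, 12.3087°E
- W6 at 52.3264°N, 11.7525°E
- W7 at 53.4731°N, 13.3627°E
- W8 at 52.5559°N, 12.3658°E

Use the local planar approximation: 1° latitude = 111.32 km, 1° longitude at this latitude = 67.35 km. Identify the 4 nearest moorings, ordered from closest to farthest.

Distances from 52.9885°N, 12.5190°E:
W1: 52.4297 km
W2: 98.5880 km
W3: 101.3005 km
W4: 61.9852 km
W5: 40.0891 km
W6: 89.9858 km
W7: 78.3518 km
W8: 49.2500 km
Sorted: W5 (40.0891 km) < W8 (49.2500 km) < W1 (52.4297 km) < W4 (61.9852 km) < W7 (78.3518 km) < W6 (89.9858 km) < …

W5, W8, W1, W4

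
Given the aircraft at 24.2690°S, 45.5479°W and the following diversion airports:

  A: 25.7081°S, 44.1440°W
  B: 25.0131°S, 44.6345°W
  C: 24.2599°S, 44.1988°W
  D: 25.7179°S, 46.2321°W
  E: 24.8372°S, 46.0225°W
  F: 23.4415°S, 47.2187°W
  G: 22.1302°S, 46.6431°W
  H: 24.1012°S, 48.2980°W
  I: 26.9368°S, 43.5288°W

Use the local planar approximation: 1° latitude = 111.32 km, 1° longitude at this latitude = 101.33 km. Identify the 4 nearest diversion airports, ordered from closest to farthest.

Distances from 24.2690°S, 45.5479°W:
A: 214.2460 km
B: 124.2084 km
C: 136.7081 km
D: 175.5608 km
E: 79.4581 km
F: 192.7403 km
G: 262.6847 km
H: 279.2930 km
I: 360.6329 km
Sorted: E (79.4581 km) < B (124.2084 km) < C (136.7081 km) < D (175.5608 km) < F (192.7403 km) < A (214.2460 km) < …

E, B, C, D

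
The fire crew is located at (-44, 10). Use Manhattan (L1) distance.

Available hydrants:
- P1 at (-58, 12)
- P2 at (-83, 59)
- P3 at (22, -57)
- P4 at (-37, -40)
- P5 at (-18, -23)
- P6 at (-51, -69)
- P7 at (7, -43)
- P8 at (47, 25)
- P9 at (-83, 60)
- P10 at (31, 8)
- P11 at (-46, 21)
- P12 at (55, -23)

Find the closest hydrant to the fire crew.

P11

Distances from (-44, 10):
P1: 16
P2: 88
P3: 133
P4: 57
P5: 59
P6: 86
P7: 104
P8: 106
P9: 89
P10: 77
P11: 13
P12: 132
Minimum: P11 at 13.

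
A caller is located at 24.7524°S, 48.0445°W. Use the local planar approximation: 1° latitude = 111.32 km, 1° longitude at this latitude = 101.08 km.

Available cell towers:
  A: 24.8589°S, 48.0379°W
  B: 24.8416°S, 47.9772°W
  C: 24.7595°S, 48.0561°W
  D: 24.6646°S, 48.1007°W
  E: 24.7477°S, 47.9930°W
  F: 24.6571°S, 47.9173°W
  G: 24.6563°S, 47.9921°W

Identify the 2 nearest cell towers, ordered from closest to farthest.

C, E

Distances from 24.7524°S, 48.0445°W:
A: 11.8743 km
B: 12.0365 km
C: 1.4140 km
D: 11.3048 km
E: 5.2318 km
F: 16.6691 km
G: 11.9372 km
Sorted: C (1.4140 km) < E (5.2318 km) < D (11.3048 km) < A (11.8743 km) < …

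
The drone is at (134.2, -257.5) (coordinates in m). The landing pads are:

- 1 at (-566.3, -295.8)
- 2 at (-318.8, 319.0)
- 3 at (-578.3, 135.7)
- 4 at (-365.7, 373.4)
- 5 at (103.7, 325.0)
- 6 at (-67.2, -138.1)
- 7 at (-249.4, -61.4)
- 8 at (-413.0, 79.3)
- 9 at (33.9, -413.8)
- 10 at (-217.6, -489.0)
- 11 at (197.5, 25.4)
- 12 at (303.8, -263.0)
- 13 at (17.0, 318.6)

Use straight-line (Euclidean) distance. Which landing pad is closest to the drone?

12

Distances from (134.2, -257.5):
1: √((-700.5)² + (-38.3)²) = √(490700.250 + 1466.890) = 701.5 m
2: √((-453.0)² + (576.5)²) = √(205209.000 + 332352.250) = 733.2 m
3: √((-712.5)² + (393.2)²) = √(507656.250 + 154606.240) = 813.8 m
4: √((-499.9)² + (630.9)²) = √(249900.010 + 398034.810) = 804.9 m
5: √((-30.5)² + (582.5)²) = √(930.250 + 339306.250) = 583.3 m
6: √((-201.4)² + (119.4)²) = √(40561.960 + 14256.360) = 234.1 m
7: √((-383.6)² + (196.1)²) = √(147148.960 + 38455.210) = 430.8 m
8: √((-547.2)² + (336.8)²) = √(299427.840 + 113434.240) = 642.5 m
9: √((-100.3)² + (-156.3)²) = √(10060.090 + 24429.690) = 185.7 m
10: √((-351.8)² + (-231.5)²) = √(123763.240 + 53592.250) = 421.1 m
11: √((63.3)² + (282.9)²) = √(4006.890 + 80032.410) = 289.9 m
12: √((169.6)² + (-5.5)²) = √(28764.160 + 30.250) = 169.7 m
13: √((-117.2)² + (576.1)²) = √(13735.840 + 331891.210) = 587.9 m
Minimum: 12 at 169.7 m.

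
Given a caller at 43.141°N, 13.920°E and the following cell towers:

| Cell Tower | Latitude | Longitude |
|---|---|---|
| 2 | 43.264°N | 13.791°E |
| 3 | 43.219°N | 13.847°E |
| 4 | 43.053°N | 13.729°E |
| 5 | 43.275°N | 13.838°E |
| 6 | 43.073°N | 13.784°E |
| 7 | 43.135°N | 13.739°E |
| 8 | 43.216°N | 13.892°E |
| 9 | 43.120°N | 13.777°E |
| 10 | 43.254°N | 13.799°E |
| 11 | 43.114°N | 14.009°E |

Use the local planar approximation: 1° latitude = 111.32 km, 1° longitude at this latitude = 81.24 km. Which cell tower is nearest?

11

Distances from 43.141°N, 13.920°E:
2: √((0.123·111.32)² + (-0.129·81.24)²) = √(187.48072 + 109.82956) = 17.243 km
3: √((0.078·111.32)² + (-0.073·81.24)²) = √(75.39379 + 35.17107) = 10.515 km
4: √((-0.088·111.32)² + (-0.191·81.24)²) = √(95.96475 + 240.77232) = 18.350 km
5: √((0.134·111.32)² + (-0.082·81.24)²) = √(222.51331 + 44.37798) = 16.337 km
6: √((-0.068·111.32)² + (-0.136·81.24)²) = √(57.30127 + 122.07245) = 13.393 km
7: √((-0.006·111.32)² + (-0.181·81.24)²) = √(0.44612 + 216.22056) = 14.720 km
8: √((0.075·111.32)² + (-0.028·81.24)²) = √(69.70580 + 5.17435) = 8.653 km
9: √((-0.021·111.32)² + (-0.143·81.24)²) = √(5.46493 + 134.96212) = 11.850 km
10: √((0.113·111.32)² + (-0.121·81.24)²) = √(158.23527 + 96.62969) = 15.964 km
11: √((-0.027·111.32)² + (0.089·81.24)²) = √(9.03387 + 52.27811) = 7.830 km
Minimum: 11 at 7.830 km.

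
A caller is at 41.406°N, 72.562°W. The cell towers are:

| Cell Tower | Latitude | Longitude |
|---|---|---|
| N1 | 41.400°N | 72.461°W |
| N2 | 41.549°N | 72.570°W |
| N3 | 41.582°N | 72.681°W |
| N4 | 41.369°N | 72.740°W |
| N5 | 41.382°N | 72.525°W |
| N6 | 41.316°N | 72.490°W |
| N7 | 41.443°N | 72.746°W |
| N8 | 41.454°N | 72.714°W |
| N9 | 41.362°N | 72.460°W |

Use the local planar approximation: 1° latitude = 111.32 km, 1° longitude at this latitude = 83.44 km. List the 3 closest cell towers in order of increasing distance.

N5, N1, N9

Distances from 41.406°N, 72.562°W:
N1: 8.454 km
N2: 15.933 km
N3: 21.965 km
N4: 15.413 km
N5: 4.083 km
N6: 11.682 km
N7: 15.896 km
N8: 13.763 km
N9: 9.820 km
Sorted: N5 (4.083 km) < N1 (8.454 km) < N9 (9.820 km) < N6 (11.682 km) < N8 (13.763 km) < …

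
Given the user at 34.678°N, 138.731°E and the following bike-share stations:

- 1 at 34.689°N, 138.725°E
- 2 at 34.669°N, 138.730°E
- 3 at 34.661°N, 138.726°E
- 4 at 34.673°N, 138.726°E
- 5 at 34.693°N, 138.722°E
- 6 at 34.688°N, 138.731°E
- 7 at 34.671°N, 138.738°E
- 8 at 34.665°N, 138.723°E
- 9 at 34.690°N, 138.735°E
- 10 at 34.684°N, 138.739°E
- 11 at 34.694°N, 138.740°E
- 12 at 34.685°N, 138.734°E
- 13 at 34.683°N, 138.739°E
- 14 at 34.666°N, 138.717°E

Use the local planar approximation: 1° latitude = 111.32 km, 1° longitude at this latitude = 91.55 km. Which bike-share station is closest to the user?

Distances from 34.678°N, 138.731°E:
1: √((0.011·111.32)² + (-0.006·91.55)²) = √(1.49945 + 0.30173) = 1.342 km
2: √((-0.009·111.32)² + (-0.001·91.55)²) = √(1.00376 + 0.00838) = 1.006 km
3: √((-0.017·111.32)² + (-0.005·91.55)²) = √(3.58133 + 0.20954) = 1.947 km
4: √((-0.005·111.32)² + (-0.005·91.55)²) = √(0.30980 + 0.20954) = 0.721 km
5: √((0.015·111.32)² + (-0.009·91.55)²) = √(2.78823 + 0.67889) = 1.862 km
6: √((0.010·111.32)² + (0.000·91.55)²) = √(1.23921 + 0.00000) = 1.113 km
7: √((-0.007·111.32)² + (0.007·91.55)²) = √(0.60721 + 0.41069) = 1.009 km
8: √((-0.013·111.32)² + (-0.008·91.55)²) = √(2.09427 + 0.53641) = 1.622 km
9: √((0.012·111.32)² + (0.004·91.55)²) = √(1.78447 + 0.13410) = 1.385 km
10: √((0.006·111.32)² + (0.008·91.55)²) = √(0.44612 + 0.53641) = 0.991 km
11: √((0.016·111.32)² + (0.009·91.55)²) = √(3.17239 + 0.67889) = 1.962 km
12: √((0.007·111.32)² + (0.003·91.55)²) = √(0.60721 + 0.07543) = 0.826 km
13: √((0.005·111.32)² + (0.008·91.55)²) = √(0.30980 + 0.53641) = 0.920 km
14: √((-0.012·111.32)² + (-0.014·91.55)²) = √(1.78447 + 1.64275) = 1.851 km
Minimum: 4 at 0.721 km.

4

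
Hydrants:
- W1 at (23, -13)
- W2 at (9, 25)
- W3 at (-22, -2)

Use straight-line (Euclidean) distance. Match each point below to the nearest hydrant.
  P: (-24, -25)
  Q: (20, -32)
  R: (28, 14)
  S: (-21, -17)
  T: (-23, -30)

P at (-24, -25):
  W1: √((47)² + (12)²) = √(2209.00000 + 144.00000) = 48.508
  W2: √((33)² + (50)²) = √(1089.00000 + 2500.00000) = 59.908
  W3: √((2)² + (23)²) = √(4.00000 + 529.00000) = 23.087
  → nearest: W3 (23.087)
Q at (20, -32):
  W1: √((3)² + (19)²) = √(9.00000 + 361.00000) = 19.235
  W2: √((-11)² + (57)²) = √(121.00000 + 3249.00000) = 58.052
  W3: √((-42)² + (30)²) = √(1764.00000 + 900.00000) = 51.614
  → nearest: W1 (19.235)
R at (28, 14):
  W1: √((-5)² + (-27)²) = √(25.00000 + 729.00000) = 27.459
  W2: √((-19)² + (11)²) = √(361.00000 + 121.00000) = 21.954
  W3: √((-50)² + (-16)²) = √(2500.00000 + 256.00000) = 52.498
  → nearest: W2 (21.954)
S at (-21, -17):
  W1: √((44)² + (4)²) = √(1936.00000 + 16.00000) = 44.181
  W2: √((30)² + (42)²) = √(900.00000 + 1764.00000) = 51.614
  W3: √((-1)² + (15)²) = √(1.00000 + 225.00000) = 15.033
  → nearest: W3 (15.033)
T at (-23, -30):
  W1: √((46)² + (17)²) = √(2116.00000 + 289.00000) = 49.041
  W2: √((32)² + (55)²) = √(1024.00000 + 3025.00000) = 63.632
  W3: √((1)² + (28)²) = √(1.00000 + 784.00000) = 28.018
  → nearest: W3 (28.018)

P→W3; Q→W1; R→W2; S→W3; T→W3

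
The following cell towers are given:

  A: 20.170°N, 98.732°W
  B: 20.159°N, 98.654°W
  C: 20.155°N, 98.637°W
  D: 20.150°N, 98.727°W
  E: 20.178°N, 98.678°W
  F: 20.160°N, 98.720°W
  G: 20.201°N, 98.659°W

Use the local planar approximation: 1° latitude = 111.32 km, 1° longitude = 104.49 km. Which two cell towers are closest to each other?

D and F

Pairwise distances:
D–F: 1.332 km
A–F: 1.677 km
B–C: 1.831 km
A–D: 2.287 km
E–G: 3.240 km
B–E: 3.281 km
B–G: 4.705 km
E–F: 4.824 km
C–E: 4.991 km
C–G: 5.613 km
A–E: 5.712 km
D–E: 5.994 km
B–F: 6.897 km
B–D: 7.693 km
F–G: 7.839 km
A–B: 8.242 km
A–G: 8.372 km
C–F: 8.691 km
D–G: 9.095 km
C–D: 9.421 km
A–C: 10.066 km
Closest pair: D–F at 1.332 km.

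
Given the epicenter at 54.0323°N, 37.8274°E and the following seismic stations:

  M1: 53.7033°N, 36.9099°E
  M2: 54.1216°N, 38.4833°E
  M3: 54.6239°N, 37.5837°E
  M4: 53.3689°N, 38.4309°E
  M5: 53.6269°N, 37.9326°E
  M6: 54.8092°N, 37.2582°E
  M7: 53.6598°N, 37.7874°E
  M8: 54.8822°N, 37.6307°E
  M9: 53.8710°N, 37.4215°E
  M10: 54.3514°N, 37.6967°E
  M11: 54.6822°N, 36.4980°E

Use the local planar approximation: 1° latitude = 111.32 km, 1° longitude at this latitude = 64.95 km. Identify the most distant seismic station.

Distances from 54.0323°N, 37.8274°E:
M1: √((-0.3290·111.32)² + (-0.9175·64.95)²) = √(1341.337886 + 3551.161770) = 69.9464 km
M2: √((0.0893·111.32)² + (0.6559·64.95)²) = √(98.821016 + 1814.820066) = 43.7452 km
M3: √((0.5916·111.32)² + (-0.2437·64.95)²) = √(4337.132858 + 250.535556) = 67.7323 km
M4: √((-0.6634·111.32)² + (0.6035·64.95)²) = √(5453.776418 + 1536.430287) = 83.6075 km
M5: √((-0.4054·111.32)² + (0.1052·64.95)²) = √(2036.638194 + 46.686336) = 45.6435 km
M6: √((0.7769·111.32)² + (-0.5692·64.95)²) = √(7479.570124 + 1366.746888) = 94.0549 km
M7: √((-0.3725·111.32)² + (-0.0400·64.95)²) = √(1719.487209 + 6.749604) = 41.5480 km
M8: √((0.8499·111.32)² + (-0.1967·64.95)²) = √(8951.216344 + 163.217616) = 95.4695 km
M9: √((-0.1613·111.32)² + (-0.4059·64.95)²) = √(322.414919 + 695.018578) = 31.8972 km
M10: √((0.3191·111.32)² + (-0.1307·64.95)²) = √(1261.827545 + 72.062527) = 36.5225 km
M11: √((0.6499·111.32)² + (-1.3294·64.95)²) = √(5234.069309 + 7455.377861) = 112.6474 km
Maximum: M11 at 112.6474 km.

M11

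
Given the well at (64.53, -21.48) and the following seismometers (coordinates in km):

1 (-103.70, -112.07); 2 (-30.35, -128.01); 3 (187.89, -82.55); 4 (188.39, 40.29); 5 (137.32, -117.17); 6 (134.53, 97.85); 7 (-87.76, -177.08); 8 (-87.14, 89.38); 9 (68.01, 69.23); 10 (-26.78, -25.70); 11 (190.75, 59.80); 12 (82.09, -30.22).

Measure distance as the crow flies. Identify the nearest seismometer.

12

Distances from (64.53, -21.48):
1: √((-168.23)² + (-90.59)²) = √(28301.3329 + 8206.5481) = 191.07 km
2: √((-94.88)² + (-106.53)²) = √(9002.2144 + 11348.6409) = 142.66 km
3: √((123.36)² + (-61.07)²) = √(15217.6896 + 3729.5449) = 137.65 km
4: √((123.86)² + (61.77)²) = √(15341.2996 + 3815.5329) = 138.41 km
5: √((72.79)² + (-95.69)²) = √(5298.3841 + 9156.5761) = 120.23 km
6: √((70.00)² + (119.33)²) = √(4900.0000 + 14239.6489) = 138.35 km
7: √((-152.29)² + (-155.60)²) = √(23192.2441 + 24211.3600) = 217.72 km
8: √((-151.67)² + (110.86)²) = √(23003.7889 + 12289.9396) = 187.87 km
9: √((3.48)² + (90.71)²) = √(12.1104 + 8228.3041) = 90.78 km
10: √((-91.31)² + (-4.22)²) = √(8337.5161 + 17.8084) = 91.41 km
11: √((126.22)² + (81.28)²) = √(15931.4884 + 6606.4384) = 150.13 km
12: √((17.56)² + (-8.74)²) = √(308.3536 + 76.3876) = 19.61 km
Minimum: 12 at 19.61 km.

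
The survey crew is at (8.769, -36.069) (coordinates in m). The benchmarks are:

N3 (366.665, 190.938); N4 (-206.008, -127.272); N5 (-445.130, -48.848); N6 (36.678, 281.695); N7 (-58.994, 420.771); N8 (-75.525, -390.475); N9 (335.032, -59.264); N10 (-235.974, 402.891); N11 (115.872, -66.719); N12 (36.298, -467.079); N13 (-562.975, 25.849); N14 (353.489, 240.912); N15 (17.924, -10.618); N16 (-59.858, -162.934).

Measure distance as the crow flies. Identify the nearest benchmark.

Distances from (8.769, -36.069):
N3: √((357.896)² + (227.007)²) = √(128089.54682 + 51532.17805) = 423.818 m
N4: √((-214.777)² + (-91.203)²) = √(46129.15973 + 8317.98721) = 233.339 m
N5: √((-453.899)² + (-12.779)²) = √(206024.30220 + 163.30284) = 454.079 m
N6: √((27.909)² + (317.764)²) = √(778.91228 + 100973.95970) = 318.987 m
N7: √((-67.763)² + (456.840)²) = √(4591.82417 + 208702.78560) = 461.838 m
N8: √((-84.294)² + (-354.406)²) = √(7105.47844 + 125603.61284) = 364.293 m
N9: √((326.263)² + (-23.195)²) = √(106447.54517 + 538.00802) = 327.086 m
N10: √((-244.743)² + (438.960)²) = √(59899.13605 + 192685.88160) = 502.578 m
N11: √((107.103)² + (-30.650)²) = √(11471.05261 + 939.42250) = 111.402 m
N12: √((27.529)² + (-431.010)²) = √(757.84584 + 185769.62010) = 431.888 m
N13: √((-571.744)² + (61.918)²) = √(326891.20154 + 3833.83872) = 575.087 m
N14: √((344.720)² + (276.981)²) = √(118831.87840 + 76718.47436) = 442.211 m
N15: √((9.155)² + (25.451)²) = √(83.81402 + 647.75340) = 27.048 m
N16: √((-68.627)² + (-126.865)²) = √(4709.66513 + 16094.72822) = 144.237 m
Minimum: N15 at 27.048 m.

N15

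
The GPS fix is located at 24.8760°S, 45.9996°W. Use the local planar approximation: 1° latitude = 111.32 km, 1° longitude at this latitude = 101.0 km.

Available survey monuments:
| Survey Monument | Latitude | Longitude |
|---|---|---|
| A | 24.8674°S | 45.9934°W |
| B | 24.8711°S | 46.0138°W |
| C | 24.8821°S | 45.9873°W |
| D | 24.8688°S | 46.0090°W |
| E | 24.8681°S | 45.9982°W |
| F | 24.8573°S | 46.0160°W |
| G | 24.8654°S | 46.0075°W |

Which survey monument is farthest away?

F

Distances from 24.8760°S, 45.9996°W:
A: √((0.0086·111.32)² + (0.0062·101.0)²) = √(0.916523 + 0.392126) = 1.1440 km
B: √((0.0049·111.32)² + (-0.0142·101.0)²) = √(0.297535 + 2.056930) = 1.5344 km
C: √((-0.0061·111.32)² + (0.0123·101.0)²) = √(0.461112 + 1.543309) = 1.4158 km
D: √((0.0072·111.32)² + (-0.0094·101.0)²) = √(0.642409 + 0.901360) = 1.2425 km
E: √((0.0079·111.32)² + (0.0014·101.0)²) = √(0.773394 + 0.019994) = 0.8907 km
F: √((0.0187·111.32)² + (-0.0164·101.0)²) = √(4.333408 + 2.743661) = 2.6603 km
G: √((0.0106·111.32)² + (-0.0079·101.0)²) = √(1.392381 + 0.636644) = 1.4244 km
Maximum: F at 2.6603 km.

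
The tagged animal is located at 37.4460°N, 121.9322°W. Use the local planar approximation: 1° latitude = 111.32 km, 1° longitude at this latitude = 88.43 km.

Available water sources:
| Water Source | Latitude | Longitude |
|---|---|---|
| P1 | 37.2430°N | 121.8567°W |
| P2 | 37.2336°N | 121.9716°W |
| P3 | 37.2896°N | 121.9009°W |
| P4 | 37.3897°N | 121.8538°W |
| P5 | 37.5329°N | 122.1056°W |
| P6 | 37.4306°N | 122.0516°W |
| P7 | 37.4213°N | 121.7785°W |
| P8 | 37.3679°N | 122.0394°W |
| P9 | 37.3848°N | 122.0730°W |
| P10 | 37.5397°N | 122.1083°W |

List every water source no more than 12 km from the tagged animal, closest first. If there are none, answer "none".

Distances from 37.4460°N, 121.9322°W:
P1: 23.5636 km
P2: 23.8997 km
P3: 17.6291 km
P4: 9.3458 km
P5: 18.1302 km
P6: 10.6968 km
P7: 13.8670 km
P8: 12.8628 km
P9: 14.1930 km
P10: 18.7431 km
Threshold 12 km: P4 (9.3458 km), P6 (10.6968 km) are within range.

P4, P6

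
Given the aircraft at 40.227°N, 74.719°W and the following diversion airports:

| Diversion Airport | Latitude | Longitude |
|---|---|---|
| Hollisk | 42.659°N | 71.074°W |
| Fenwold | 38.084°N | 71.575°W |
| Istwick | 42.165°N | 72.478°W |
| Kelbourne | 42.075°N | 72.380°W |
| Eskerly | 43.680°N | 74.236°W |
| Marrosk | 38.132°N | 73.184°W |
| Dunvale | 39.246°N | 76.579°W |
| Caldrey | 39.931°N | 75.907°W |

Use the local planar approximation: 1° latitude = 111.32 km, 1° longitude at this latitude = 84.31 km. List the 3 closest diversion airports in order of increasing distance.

Caldrey, Dunvale, Marrosk

Distances from 40.227°N, 74.719°W:
Hollisk: 409.554 km
Fenwold: 356.613 km
Istwick: 286.777 km
Kelbourne: 284.971 km
Eskerly: 386.539 km
Marrosk: 266.717 km
Dunvale: 191.095 km
Caldrey: 105.441 km
Sorted: Caldrey (105.441 km) < Dunvale (191.095 km) < Marrosk (266.717 km) < Kelbourne (284.971 km) < Istwick (286.777 km) < …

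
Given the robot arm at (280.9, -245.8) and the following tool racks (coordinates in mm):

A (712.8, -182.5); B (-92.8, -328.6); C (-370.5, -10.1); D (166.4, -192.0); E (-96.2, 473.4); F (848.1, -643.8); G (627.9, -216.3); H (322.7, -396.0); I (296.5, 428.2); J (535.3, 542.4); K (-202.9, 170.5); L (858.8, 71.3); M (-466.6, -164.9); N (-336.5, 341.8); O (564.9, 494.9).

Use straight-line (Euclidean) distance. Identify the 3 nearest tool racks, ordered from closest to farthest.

D, H, G

Distances from (280.9, -245.8):
A: 436.5 mm
B: 382.8 mm
C: 692.7 mm
D: 126.5 mm
E: 812.1 mm
F: 692.9 mm
G: 348.3 mm
H: 155.9 mm
I: 674.2 mm
J: 828.2 mm
K: 638.3 mm
L: 659.2 mm
M: 751.9 mm
N: 852.3 mm
O: 793.3 mm
Sorted: D (126.5 mm) < H (155.9 mm) < G (348.3 mm) < B (382.8 mm) < A (436.5 mm) < …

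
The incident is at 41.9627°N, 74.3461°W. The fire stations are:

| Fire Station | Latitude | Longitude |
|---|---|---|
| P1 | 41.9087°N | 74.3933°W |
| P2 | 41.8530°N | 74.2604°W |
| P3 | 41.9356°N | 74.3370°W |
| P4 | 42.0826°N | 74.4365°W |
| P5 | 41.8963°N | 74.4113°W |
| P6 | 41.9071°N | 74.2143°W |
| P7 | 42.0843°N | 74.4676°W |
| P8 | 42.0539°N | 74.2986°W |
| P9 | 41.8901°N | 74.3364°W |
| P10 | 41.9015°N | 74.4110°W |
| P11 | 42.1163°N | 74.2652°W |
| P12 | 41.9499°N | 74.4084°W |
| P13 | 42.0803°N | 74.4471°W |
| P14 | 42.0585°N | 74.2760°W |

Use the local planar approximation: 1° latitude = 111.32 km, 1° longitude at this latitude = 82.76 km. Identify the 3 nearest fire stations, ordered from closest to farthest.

P3, P12, P1

Distances from 41.9627°N, 74.3461°W:
P1: 7.1690 km
P2: 14.1220 km
P3: 3.1094 km
P4: 15.3011 km
P5: 9.1517 km
P6: 12.5415 km
P7: 16.8626 km
P8: 10.8869 km
P9: 8.1216 km
P10: 8.6754 km
P11: 18.3628 km
P12: 5.3492 km
P13: 15.5322 km
P14: 12.1403 km
Sorted: P3 (3.1094 km) < P12 (5.3492 km) < P1 (7.1690 km) < P9 (8.1216 km) < P10 (8.6754 km) < …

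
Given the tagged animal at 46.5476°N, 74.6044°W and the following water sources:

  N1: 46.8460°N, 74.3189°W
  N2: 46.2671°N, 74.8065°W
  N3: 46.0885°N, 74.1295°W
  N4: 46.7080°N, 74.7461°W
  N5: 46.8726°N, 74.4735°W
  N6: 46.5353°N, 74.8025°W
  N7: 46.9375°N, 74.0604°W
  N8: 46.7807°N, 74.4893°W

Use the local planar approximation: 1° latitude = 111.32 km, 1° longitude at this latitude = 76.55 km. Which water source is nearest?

N6

Distances from 46.5476°N, 74.6044°W:
N1: √((0.2984·111.32)² + (0.2855·76.55)²) = √(1103.428083 + 477.642118) = 39.7627 km
N2: √((-0.2805·111.32)² + (-0.2021·76.55)²) = √(975.016862 + 239.344260) = 34.8477 km
N3: √((-0.4591·111.32)² + (0.4749·76.55)²) = √(2611.926676 + 1321.583869) = 62.7177 km
N4: √((0.1604·111.32)² + (-0.1417·76.55)²) = √(318.827022 + 117.660338) = 20.8923 km
N5: √((0.3250·111.32)² + (0.1309·76.55)²) = √(1308.920041 + 100.408316) = 37.5410 km
N6: √((-0.0123·111.32)² + (-0.1981·76.55)²) = √(1.874807 + 229.963728) = 15.2262 km
N7: √((0.3899·111.32)² + (0.5440·76.55)²) = √(1883.878396 + 1734.156106) = 60.1501 km
N8: √((0.2331·111.32)² + (0.1151·76.55)²) = √(673.334617 + 77.632047) = 27.4038 km
Minimum: N6 at 15.2262 km.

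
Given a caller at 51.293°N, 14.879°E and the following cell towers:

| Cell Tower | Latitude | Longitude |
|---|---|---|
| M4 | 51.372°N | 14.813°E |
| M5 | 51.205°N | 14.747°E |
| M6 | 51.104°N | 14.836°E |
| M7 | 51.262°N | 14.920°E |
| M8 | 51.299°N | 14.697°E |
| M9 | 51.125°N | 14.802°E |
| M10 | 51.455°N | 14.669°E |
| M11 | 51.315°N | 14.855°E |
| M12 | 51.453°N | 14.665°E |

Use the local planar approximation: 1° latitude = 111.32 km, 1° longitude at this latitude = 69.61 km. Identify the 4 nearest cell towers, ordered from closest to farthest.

Distances from 51.293°N, 14.879°E:
M4: √((0.079·111.32)² + (-0.066·69.61)²) = √(77.33936 + 21.10722) = 9.922 km
M5: √((-0.088·111.32)² + (-0.132·69.61)²) = √(95.96475 + 84.42890) = 13.431 km
M6: √((-0.189·111.32)² + (-0.043·69.61)²) = √(442.65972 + 8.95943) = 21.251 km
M7: √((-0.031·111.32)² + (0.041·69.61)²) = √(11.90885 + 8.14537) = 4.478 km
M8: √((0.006·111.32)² + (-0.182·69.61)²) = √(0.44612 + 160.50407) = 12.687 km
M9: √((-0.168·111.32)² + (-0.077·69.61)²) = √(349.75583 + 28.72928) = 19.455 km
M10: √((0.162·111.32)² + (-0.210·69.61)²) = √(325.21939 + 213.68885) = 23.214 km
M11: √((0.022·111.32)² + (-0.024·69.61)²) = √(5.99780 + 2.79104) = 2.965 km
M12: √((0.160·111.32)² + (-0.214·69.61)²) = √(317.23885 + 221.90690) = 23.220 km
Sorted: M11 (2.965 km) < M7 (4.478 km) < M4 (9.922 km) < M8 (12.687 km) < M5 (13.431 km) < M9 (19.455 km) < …

M11, M7, M4, M8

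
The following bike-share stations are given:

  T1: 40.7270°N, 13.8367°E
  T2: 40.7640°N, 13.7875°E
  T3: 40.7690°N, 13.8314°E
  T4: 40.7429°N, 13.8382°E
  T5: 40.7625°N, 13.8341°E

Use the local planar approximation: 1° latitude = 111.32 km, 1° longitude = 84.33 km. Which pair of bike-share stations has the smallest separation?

Pairwise distances:
T3–T5: 0.7586 km
T1–T4: 1.7745 km
T4–T5: 2.2091 km
T3–T4: 2.9615 km
T2–T3: 3.7437 km
T2–T5: 3.9333 km
T1–T5: 3.9579 km
T1–T3: 4.6968 km
T2–T4: 4.8782 km
T1–T2: 5.8463 km
Closest pair: T3–T5 at 0.7586 km.

T3 and T5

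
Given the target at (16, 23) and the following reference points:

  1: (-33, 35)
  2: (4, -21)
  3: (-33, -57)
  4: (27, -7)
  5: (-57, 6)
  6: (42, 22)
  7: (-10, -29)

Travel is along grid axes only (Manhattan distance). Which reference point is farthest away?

Distances from (16, 23):
1: 61
2: 56
3: 129
4: 41
5: 90
6: 27
7: 78
Maximum: 3 at 129.

3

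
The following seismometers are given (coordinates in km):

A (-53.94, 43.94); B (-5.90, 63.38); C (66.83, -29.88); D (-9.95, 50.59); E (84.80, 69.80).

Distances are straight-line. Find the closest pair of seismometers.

Pairwise distances:
B–D: √((-4.05)² + (-12.79)²) = √(16.4025 + 163.5841) = 13.42 km
A–D: √((43.99)² + (6.65)²) = √(1935.1201 + 44.2225) = 44.49 km
A–B: √((48.04)² + (19.44)²) = √(2307.8416 + 377.9136) = 51.82 km
B–E: √((90.70)² + (6.42)²) = √(8226.4900 + 41.2164) = 90.93 km
D–E: √((94.75)² + (19.21)²) = √(8977.5625 + 369.0241) = 96.68 km
C–E: √((17.97)² + (99.68)²) = √(322.9209 + 9936.1024) = 101.29 km
C–D: √((-76.78)² + (80.47)²) = √(5895.1684 + 6475.4209) = 111.22 km
B–C: √((72.73)² + (-93.26)²) = √(5289.6529 + 8697.4276) = 118.27 km
A–E: √((138.74)² + (25.86)²) = √(19248.7876 + 668.7396) = 141.13 km
A–C: √((120.77)² + (-73.82)²) = √(14585.3929 + 5449.3924) = 141.54 km
Closest pair: B–D at 13.42 km.

B and D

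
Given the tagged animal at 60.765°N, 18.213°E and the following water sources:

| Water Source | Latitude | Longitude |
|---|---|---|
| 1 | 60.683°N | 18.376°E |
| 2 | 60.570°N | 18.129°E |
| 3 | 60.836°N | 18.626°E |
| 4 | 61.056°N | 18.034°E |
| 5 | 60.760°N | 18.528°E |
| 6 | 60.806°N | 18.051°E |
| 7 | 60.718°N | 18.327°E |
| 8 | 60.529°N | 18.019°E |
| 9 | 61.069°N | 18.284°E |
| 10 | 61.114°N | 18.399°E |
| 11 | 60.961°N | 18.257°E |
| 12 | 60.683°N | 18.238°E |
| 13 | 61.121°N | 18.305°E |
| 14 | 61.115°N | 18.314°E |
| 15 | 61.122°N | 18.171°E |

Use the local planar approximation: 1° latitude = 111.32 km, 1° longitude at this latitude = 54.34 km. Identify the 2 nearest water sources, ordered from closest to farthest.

7, 12

Distances from 60.765°N, 18.213°E:
1: √((-0.082·111.32)² + (0.163·54.34)²) = √(83.32477 + 78.45389) = 12.719 km
2: √((-0.195·111.32)² + (-0.084·54.34)²) = √(471.21121 + 20.83521) = 22.182 km
3: √((0.071·111.32)² + (0.413·54.34)²) = √(62.46879 + 503.66222) = 23.794 km
4: √((0.291·111.32)² + (-0.179·54.34)²) = √(1049.37901 + 94.61181) = 33.823 km
5: √((-0.005·111.32)² + (0.315·54.34)²) = √(0.30980 + 292.99511) = 17.126 km
6: √((0.041·111.32)² + (-0.162·54.34)²) = √(20.83119 + 77.49422) = 9.916 km
7: √((-0.047·111.32)² + (0.114·54.34)²) = √(27.37424 + 38.37505) = 8.109 km
8: √((-0.236·111.32)² + (-0.194·54.34)²) = √(690.19276 + 111.13292) = 28.308 km
9: √((0.304·111.32)² + (0.071·54.34)²) = √(1145.23223 + 14.88524) = 34.060 km
10: √((0.349·111.32)² + (0.186·54.34)²) = √(1509.37534 + 102.15630) = 40.144 km
11: √((0.196·111.32)² + (0.044·54.34)²) = √(476.05654 + 5.71669) = 21.949 km
12: √((-0.082·111.32)² + (0.025·54.34)²) = √(83.32477 + 1.84552) = 9.229 km
13: √((0.356·111.32)² + (0.092·54.34)²) = √(1570.53056 + 24.99280) = 39.944 km
14: √((0.350·111.32)² + (0.101·54.34)²) = √(1518.03744 + 30.12188) = 39.347 km
15: √((0.357·111.32)² + (-0.042·54.34)²) = √(1579.36616 + 5.20880) = 39.807 km
Sorted: 7 (8.109 km) < 12 (9.229 km) < 6 (9.916 km) < 1 (12.719 km) < …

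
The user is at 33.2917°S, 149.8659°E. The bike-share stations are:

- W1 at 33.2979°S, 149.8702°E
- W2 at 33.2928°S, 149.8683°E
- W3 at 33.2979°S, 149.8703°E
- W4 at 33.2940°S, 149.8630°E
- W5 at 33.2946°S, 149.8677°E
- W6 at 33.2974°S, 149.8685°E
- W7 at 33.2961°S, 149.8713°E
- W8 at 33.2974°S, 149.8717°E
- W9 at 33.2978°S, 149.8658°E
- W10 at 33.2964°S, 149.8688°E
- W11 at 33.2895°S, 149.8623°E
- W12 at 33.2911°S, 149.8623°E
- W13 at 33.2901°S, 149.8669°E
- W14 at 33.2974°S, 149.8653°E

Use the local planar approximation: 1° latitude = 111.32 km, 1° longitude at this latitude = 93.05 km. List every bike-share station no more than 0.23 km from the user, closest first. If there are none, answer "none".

Distances from 33.2917°S, 149.8659°E:
W1: 0.79778 km
W2: 0.25469 km
W3: 0.80248 km
W4: 0.37198 km
W5: 0.36369 km
W6: 0.67908 km
W7: 0.70170 km
W8: 0.83300 km
W9: 0.67912 km
W10: 0.58869 km
W11: 0.41496 km
W12: 0.34157 km
W13: 0.20095 km
W14: 0.63698 km
Threshold 0.23 km: W13 (0.20095 km) is within range.

W13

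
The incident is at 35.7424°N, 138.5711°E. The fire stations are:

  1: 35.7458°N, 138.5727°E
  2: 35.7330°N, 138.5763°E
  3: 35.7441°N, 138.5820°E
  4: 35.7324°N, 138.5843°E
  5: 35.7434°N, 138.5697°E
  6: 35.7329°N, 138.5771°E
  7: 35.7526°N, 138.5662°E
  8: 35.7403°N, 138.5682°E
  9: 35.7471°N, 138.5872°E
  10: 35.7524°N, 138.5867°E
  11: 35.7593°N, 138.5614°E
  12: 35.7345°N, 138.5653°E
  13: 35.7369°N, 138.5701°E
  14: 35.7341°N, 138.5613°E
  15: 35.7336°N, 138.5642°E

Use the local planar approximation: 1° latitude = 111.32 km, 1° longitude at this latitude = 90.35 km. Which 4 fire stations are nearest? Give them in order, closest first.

Distances from 35.7424°N, 138.5711°E:
1: √((0.0034·111.32)² + (0.0016·90.35)²) = √(0.143253 + 0.020898) = 0.4052 km
2: √((-0.0094·111.32)² + (0.0052·90.35)²) = √(1.094970 + 0.220731) = 1.1470 km
3: √((0.0017·111.32)² + (0.0109·90.35)²) = √(0.035813 + 0.969861) = 1.0028 km
4: √((-0.0100·111.32)² + (0.0132·90.35)²) = √(1.239214 + 1.422342) = 1.6314 km
5: √((0.0010·111.32)² + (-0.0014·90.35)²) = √(0.012392 + 0.016000) = 0.1685 km
6: √((-0.0095·111.32)² + (0.0060·90.35)²) = √(1.118391 + 0.293872) = 1.1884 km
7: √((0.0102·111.32)² + (-0.0049·90.35)²) = √(1.289278 + 0.195997) = 1.2187 km
8: √((-0.0021·111.32)² + (-0.0029·90.35)²) = √(0.054649 + 0.068652) = 0.3511 km
9: √((0.0047·111.32)² + (0.0161·90.35)²) = √(0.273742 + 2.115963) = 1.5459 km
10: √((0.0100·111.32)² + (0.0156·90.35)²) = √(1.239214 + 1.986577) = 1.7960 km
11: √((0.0169·111.32)² + (-0.0097·90.35)²) = √(3.539320 + 0.768068) = 2.0754 km
12: √((-0.0079·111.32)² + (-0.0058·90.35)²) = √(0.773394 + 0.274607) = 1.0237 km
13: √((-0.0055·111.32)² + (-0.0010·90.35)²) = √(0.374862 + 0.008163) = 0.6189 km
14: √((-0.0083·111.32)² + (-0.0098·90.35)²) = √(0.853695 + 0.783986) = 1.2797 km
15: √((-0.0088·111.32)² + (-0.0069·90.35)²) = √(0.959648 + 0.388646) = 1.1612 km
Sorted: 5 (0.1685 km) < 8 (0.3511 km) < 1 (0.4052 km) < 13 (0.6189 km) < 3 (1.0028 km) < 12 (1.0237 km) < …

5, 8, 1, 13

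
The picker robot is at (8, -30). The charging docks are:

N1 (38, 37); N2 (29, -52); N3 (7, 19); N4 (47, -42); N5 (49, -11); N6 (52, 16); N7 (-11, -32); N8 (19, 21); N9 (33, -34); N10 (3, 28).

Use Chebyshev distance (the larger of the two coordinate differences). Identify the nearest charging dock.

Distances from (8, -30):
N1: max(|30|, |67|) = 67
N2: max(|21|, |-22|) = 22
N3: max(|-1|, |49|) = 49
N4: max(|39|, |-12|) = 39
N5: max(|41|, |19|) = 41
N6: max(|44|, |46|) = 46
N7: max(|-19|, |-2|) = 19
N8: max(|11|, |51|) = 51
N9: max(|25|, |-4|) = 25
N10: max(|-5|, |58|) = 58
Minimum: N7 at 19.

N7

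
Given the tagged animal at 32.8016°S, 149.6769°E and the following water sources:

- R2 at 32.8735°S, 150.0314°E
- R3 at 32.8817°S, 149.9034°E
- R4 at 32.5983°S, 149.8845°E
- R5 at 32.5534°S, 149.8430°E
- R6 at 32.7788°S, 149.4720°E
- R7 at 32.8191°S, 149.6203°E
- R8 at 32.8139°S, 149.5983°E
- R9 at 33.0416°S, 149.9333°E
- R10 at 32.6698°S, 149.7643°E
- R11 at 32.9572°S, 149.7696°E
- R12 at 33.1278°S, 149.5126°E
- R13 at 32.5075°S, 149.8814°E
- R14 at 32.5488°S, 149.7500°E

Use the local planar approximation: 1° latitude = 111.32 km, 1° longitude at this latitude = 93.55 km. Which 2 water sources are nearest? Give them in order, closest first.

Distances from 32.8016°S, 149.6769°E:
R2: √((-0.0719·111.32)² + (0.3545·93.55)²) = √(64.062543 + 1099.816074) = 34.1157 km
R3: √((-0.0801·111.32)² + (0.2265·93.55)²) = √(79.508110 + 448.976899) = 22.9888 km
R4: √((0.2033·111.32)² + (0.2076·93.55)²) = √(512.178274 + 377.174464) = 29.8220 km
R5: √((0.2482·111.32)² + (0.1661·93.55)²) = √(763.396122 + 241.449799) = 31.6993 km
R6: √((0.0228·111.32)² + (-0.2049·93.55)²) = √(6.441931 + 367.427367) = 19.3357 km
R7: √((-0.0175·111.32)² + (-0.0566·93.55)²) = √(3.795094 + 28.036284) = 5.6419 km
R8: √((-0.0123·111.32)² + (-0.0786·93.55)²) = √(1.874807 + 54.067050) = 7.4794 km
R9: √((-0.2400·111.32)² + (0.2564·93.55)²) = √(713.787402 + 575.338750) = 35.9044 km
R10: √((0.1318·111.32)² + (0.0874·93.55)²) = √(215.266880 + 66.851391) = 16.7964 km
R11: √((-0.1556·111.32)² + (0.0927·93.55)²) = √(300.030621 + 75.205058) = 19.3710 km
R12: √((-0.3262·111.32)² + (-0.1643·93.55)²) = √(1318.603757 + 236.245046) = 39.4316 km
R13: √((0.2941·111.32)² + (0.2045·93.55)²) = √(1071.856002 + 365.994204) = 37.9190 km
R14: √((0.2528·111.32)² + (0.0731·93.55)²) = √(791.955054 + 46.765151) = 28.9607 km
Sorted: R7 (5.6419 km) < R8 (7.4794 km) < R10 (16.7964 km) < R6 (19.3357 km) < …

R7, R8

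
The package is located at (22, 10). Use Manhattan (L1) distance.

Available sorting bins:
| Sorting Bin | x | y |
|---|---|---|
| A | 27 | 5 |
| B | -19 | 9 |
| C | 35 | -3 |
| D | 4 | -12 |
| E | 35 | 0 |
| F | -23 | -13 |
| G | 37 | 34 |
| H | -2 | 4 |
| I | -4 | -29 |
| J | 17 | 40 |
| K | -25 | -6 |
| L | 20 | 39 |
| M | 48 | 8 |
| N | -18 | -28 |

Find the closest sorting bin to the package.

Distances from (22, 10):
A: |5| + |-5| = 5 + 5 = 10
B: |-41| + |-1| = 41 + 1 = 42
C: |13| + |-13| = 13 + 13 = 26
D: |-18| + |-22| = 18 + 22 = 40
E: |13| + |-10| = 13 + 10 = 23
F: |-45| + |-23| = 45 + 23 = 68
G: |15| + |24| = 15 + 24 = 39
H: |-24| + |-6| = 24 + 6 = 30
I: |-26| + |-39| = 26 + 39 = 65
J: |-5| + |30| = 5 + 30 = 35
K: |-47| + |-16| = 47 + 16 = 63
L: |-2| + |29| = 2 + 29 = 31
M: |26| + |-2| = 26 + 2 = 28
N: |-40| + |-38| = 40 + 38 = 78
Minimum: A at 10.

A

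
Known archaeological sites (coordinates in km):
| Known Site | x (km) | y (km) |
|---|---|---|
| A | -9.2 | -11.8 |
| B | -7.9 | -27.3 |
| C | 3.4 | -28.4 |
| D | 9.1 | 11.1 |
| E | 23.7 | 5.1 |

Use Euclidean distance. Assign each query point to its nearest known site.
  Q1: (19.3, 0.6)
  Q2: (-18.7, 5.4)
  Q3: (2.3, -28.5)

Q1→E; Q2→A; Q3→C

Q1 at (19.3, 0.6):
  A: √((-28.5)² + (-12.4)²) = √(812.250 + 153.760) = 31.1 km
  B: √((-27.2)² + (-27.9)²) = √(739.840 + 778.410) = 39.0 km
  C: √((-15.9)² + (-29.0)²) = √(252.810 + 841.000) = 33.1 km
  D: √((-10.2)² + (10.5)²) = √(104.040 + 110.250) = 14.6 km
  E: √((4.4)² + (4.5)²) = √(19.360 + 20.250) = 6.3 km
  → nearest: E (6.3 km)
Q2 at (-18.7, 5.4):
  A: √((9.5)² + (-17.2)²) = √(90.250 + 295.840) = 19.6 km
  B: √((10.8)² + (-32.7)²) = √(116.640 + 1069.290) = 34.4 km
  C: √((22.1)² + (-33.8)²) = √(488.410 + 1142.440) = 40.4 km
  D: √((27.8)² + (5.7)²) = √(772.840 + 32.490) = 28.4 km
  E: √((42.4)² + (-0.3)²) = √(1797.760 + 0.090) = 42.4 km
  → nearest: A (19.6 km)
Q3 at (2.3, -28.5):
  A: √((-11.5)² + (16.7)²) = √(132.250 + 278.890) = 20.3 km
  B: √((-10.2)² + (1.2)²) = √(104.040 + 1.440) = 10.3 km
  C: √((1.1)² + (0.1)²) = √(1.210 + 0.010) = 1.1 km
  D: √((6.8)² + (39.6)²) = √(46.240 + 1568.160) = 40.2 km
  E: √((21.4)² + (33.6)²) = √(457.960 + 1128.960) = 39.8 km
  → nearest: C (1.1 km)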